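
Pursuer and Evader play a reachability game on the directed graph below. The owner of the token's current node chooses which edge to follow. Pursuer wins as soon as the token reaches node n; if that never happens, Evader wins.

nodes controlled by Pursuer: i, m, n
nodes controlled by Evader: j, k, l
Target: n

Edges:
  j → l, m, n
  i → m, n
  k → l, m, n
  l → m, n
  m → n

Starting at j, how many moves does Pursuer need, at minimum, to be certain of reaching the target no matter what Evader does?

3

A0 = {n}
A1: add {i, m} — i (Pursuer) has i→n; m (Pursuer) has m→n.
A2: add {l} — l (Evader): all of {m, n} already in.
A3: add {j, k} — j (Evader): all of {l, m, n} already in; k (Evader): all of {l, m, n} already in.
A3 = all vertices. Fixed point.
j enters the attractor at level 3, so Pursuer can force the target in 3 moves from there.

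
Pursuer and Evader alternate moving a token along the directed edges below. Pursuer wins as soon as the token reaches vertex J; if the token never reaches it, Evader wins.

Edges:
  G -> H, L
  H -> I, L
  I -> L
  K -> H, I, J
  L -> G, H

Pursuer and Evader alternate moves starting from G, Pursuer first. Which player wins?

Track states (vertex, player-to-move).
A0 = {(J,Pursuer), (J,Evader)}
A1: add {(K,Pursuer)}.
A2 = A1; e.g. (G,Pursuer) stays out. (G,Pursuer) never enters ⇒ Evader avoids the target.

Evader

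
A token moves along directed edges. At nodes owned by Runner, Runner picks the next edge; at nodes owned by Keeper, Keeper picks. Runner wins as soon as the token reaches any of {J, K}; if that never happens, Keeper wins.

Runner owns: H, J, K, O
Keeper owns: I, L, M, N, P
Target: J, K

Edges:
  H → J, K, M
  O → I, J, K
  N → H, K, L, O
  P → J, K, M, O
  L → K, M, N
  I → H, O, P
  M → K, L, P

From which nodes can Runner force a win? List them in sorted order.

A0 = {J, K}
A1: add {H, O} — H (Runner) has H→J; O (Runner) has O→J.
A2 = A1; e.g. I (Keeper) can still go to P. Fixed point.
Runner's winning region = {H, J, K, O}.

H, J, K, O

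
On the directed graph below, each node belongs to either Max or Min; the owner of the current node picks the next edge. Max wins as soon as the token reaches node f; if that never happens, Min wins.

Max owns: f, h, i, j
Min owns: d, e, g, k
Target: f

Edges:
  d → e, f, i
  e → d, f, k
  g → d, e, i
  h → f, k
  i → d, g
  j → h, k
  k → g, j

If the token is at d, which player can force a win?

Min

A0 = {f}
A1: add {h} — h (Max) has h→f.
A2: add {j} — j (Max) has j→h.
A3 = A2; e.g. d (Min) can still go to e. Fixed point.
d never enters the attractor, so Min can avoid the target forever.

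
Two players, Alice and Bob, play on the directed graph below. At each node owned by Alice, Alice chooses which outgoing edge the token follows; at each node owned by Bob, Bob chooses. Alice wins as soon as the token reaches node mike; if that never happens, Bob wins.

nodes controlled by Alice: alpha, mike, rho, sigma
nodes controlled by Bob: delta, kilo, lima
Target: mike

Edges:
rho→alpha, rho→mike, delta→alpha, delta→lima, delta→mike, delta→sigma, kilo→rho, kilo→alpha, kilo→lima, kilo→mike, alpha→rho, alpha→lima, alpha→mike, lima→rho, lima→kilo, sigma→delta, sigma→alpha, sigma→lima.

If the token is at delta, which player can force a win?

A0 = {mike}
A1: add {alpha, rho} — rho (Alice) has rho→mike; alpha (Alice) has alpha→mike.
A2: add {sigma} — sigma (Alice) has sigma→alpha.
A3 = A2; e.g. delta (Bob) can still go to lima. Fixed point.
delta never enters the attractor, so Bob can avoid the target forever.

Bob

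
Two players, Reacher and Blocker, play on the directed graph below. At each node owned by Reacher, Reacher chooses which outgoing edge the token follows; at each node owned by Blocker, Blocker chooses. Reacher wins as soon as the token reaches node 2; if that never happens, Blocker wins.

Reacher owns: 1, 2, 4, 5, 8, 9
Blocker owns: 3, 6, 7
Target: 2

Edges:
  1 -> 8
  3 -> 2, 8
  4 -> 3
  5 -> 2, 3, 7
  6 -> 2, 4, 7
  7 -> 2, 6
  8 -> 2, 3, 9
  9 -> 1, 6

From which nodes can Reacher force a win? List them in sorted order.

1, 2, 3, 4, 5, 8, 9

A0 = {2}
A1: add {5, 8} — 5 (Reacher) has 5→2; 8 (Reacher) has 8→2.
A2: add {1, 3} — 1 (Reacher) has 1→8; 3 (Blocker): all of {2, 8} already in.
A3: add {4, 9} — 4 (Reacher) has 4→3; 9 (Reacher) has 9→1.
A4 = A3; e.g. 6 (Blocker) can still go to 7. Fixed point.
Reacher's winning region = {1, 2, 3, 4, 5, 8, 9}.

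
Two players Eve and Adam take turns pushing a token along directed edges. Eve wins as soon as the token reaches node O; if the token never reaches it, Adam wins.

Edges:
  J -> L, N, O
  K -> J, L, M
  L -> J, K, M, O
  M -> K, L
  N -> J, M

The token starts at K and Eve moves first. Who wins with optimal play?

Adam

Track states (vertex, player-to-move).
A0 = {(O,Eve), (O,Adam)}
A1: add {(J,Eve), (L,Eve)}.
A2 = A1; e.g. (J,Adam) stays out. (K,Eve) never enters ⇒ Adam avoids the target.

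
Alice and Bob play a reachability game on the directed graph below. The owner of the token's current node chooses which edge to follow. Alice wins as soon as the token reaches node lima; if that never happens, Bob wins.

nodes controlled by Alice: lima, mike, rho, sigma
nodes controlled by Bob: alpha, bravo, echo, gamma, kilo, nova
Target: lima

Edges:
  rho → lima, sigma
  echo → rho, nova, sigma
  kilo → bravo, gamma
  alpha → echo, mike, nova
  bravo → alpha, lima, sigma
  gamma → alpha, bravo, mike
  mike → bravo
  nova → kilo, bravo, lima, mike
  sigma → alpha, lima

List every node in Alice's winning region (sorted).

A0 = {lima}
A1: add {rho, sigma} — rho (Alice) has rho→lima; sigma (Alice) has sigma→lima.
A2 = A1; e.g. echo (Bob) can still go to nova. Fixed point.
Alice's winning region = {lima, rho, sigma}.

lima, rho, sigma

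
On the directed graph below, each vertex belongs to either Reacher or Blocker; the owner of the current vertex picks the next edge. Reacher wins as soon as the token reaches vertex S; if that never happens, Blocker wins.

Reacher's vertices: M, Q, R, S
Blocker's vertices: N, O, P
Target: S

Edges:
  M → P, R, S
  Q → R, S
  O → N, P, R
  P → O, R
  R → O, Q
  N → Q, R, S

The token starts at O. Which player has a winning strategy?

A0 = {S}
A1: add {M, Q} — M (Reacher) has M→S; Q (Reacher) has Q→S.
A2: add {R} — R (Reacher) has R→Q.
A3: add {N} — N (Blocker): all of {Q, R, S} already in.
A4 = A3; e.g. O (Blocker) can still go to P. Fixed point.
O never enters the attractor, so Blocker can avoid the target forever.

Blocker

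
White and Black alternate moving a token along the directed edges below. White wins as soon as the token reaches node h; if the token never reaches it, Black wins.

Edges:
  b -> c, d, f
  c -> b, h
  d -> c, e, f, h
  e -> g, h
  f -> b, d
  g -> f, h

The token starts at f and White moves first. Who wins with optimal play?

Track states (vertex, player-to-move).
A0 = {(h,White), (h,Black)}
A1: add {(c,White), (d,White), (e,White), (g,White)}.
A2: add {(e,Black)}.
A3 = A2; e.g. (b,White) stays out. (f,White) never enters ⇒ Black avoids the target.

Black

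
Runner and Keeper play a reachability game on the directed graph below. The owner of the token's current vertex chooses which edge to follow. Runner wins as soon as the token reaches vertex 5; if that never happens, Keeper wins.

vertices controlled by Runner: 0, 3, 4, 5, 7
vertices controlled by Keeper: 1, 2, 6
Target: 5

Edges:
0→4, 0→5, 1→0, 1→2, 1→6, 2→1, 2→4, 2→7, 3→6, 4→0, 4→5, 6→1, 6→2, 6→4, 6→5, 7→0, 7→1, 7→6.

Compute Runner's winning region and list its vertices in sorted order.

A0 = {5}
A1: add {0, 4} — 0 (Runner) has 0→5; 4 (Runner) has 4→5.
A2: add {7} — 7 (Runner) has 7→0.
A3 = A2; e.g. 1 (Keeper) can still go to 2. Fixed point.
Runner's winning region = {0, 4, 5, 7}.

0, 4, 5, 7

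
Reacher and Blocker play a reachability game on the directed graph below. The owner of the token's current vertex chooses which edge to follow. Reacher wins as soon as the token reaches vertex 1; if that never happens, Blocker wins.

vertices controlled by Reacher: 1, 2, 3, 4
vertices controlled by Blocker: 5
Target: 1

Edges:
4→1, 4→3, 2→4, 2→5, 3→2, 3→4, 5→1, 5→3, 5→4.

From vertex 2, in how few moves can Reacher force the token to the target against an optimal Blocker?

2

A0 = {1}
A1: add {4} — 4 (Reacher) has 4→1.
A2: add {2, 3} — 2 (Reacher) has 2→4; 3 (Reacher) has 3→4.
2 enters the attractor at level 2, so Reacher can force the target in 2 moves from there.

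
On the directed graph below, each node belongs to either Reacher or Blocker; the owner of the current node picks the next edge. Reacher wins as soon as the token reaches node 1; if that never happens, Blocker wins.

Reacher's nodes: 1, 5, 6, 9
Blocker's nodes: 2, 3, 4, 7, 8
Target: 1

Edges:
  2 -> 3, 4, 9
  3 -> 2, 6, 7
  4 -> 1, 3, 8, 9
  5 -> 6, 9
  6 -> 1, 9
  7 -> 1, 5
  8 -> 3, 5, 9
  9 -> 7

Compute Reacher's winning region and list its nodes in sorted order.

1, 5, 6, 7, 9

A0 = {1}
A1: add {6} — 6 (Reacher) has 6→1.
A2: add {5} — 5 (Reacher) has 5→6.
A3: add {7} — 7 (Blocker): all of {1, 5} already in.
A4: add {9} — 9 (Reacher) has 9→7.
A5 = A4; e.g. 2 (Blocker) can still go to 3. Fixed point.
Reacher's winning region = {1, 5, 6, 7, 9}.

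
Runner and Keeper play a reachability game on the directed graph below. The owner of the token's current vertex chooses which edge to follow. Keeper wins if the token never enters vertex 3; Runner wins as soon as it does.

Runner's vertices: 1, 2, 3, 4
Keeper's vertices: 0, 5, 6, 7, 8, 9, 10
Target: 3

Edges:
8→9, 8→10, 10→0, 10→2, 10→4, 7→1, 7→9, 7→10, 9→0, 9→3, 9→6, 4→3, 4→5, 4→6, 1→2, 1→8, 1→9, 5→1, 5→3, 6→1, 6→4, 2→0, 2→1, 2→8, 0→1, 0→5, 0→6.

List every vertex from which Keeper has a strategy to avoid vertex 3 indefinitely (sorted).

A0 = {3}
A1: add {4} — 4 (Runner) has 4→3.
A2 = A1; e.g. 0 (Keeper) can still go to 1. Fixed point.
Runner's attractor = {3, 4}; Keeper avoids the target exactly from the complement.

0, 1, 2, 5, 6, 7, 8, 9, 10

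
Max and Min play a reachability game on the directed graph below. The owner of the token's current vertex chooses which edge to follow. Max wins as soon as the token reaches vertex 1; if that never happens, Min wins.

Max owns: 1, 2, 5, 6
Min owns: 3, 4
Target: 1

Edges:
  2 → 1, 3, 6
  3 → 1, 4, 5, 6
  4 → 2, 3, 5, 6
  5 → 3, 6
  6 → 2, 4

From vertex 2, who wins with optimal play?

Max

A0 = {1}
A1: add {2} — 2 (Max) has 2→1.
2 ∈ A1, so Max can force the target.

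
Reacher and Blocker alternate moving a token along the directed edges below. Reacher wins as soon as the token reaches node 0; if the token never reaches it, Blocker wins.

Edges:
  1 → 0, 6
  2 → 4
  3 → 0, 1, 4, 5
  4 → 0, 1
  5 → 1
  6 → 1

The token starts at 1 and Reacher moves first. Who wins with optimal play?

Track states (vertex, player-to-move).
A0 = {(0,Reacher), (0,Blocker)}
A1: add {(1,Reacher), (3,Reacher), (4,Reacher)}.
(1,Reacher) ∈ A1 ⇒ Reacher forces the target.

Reacher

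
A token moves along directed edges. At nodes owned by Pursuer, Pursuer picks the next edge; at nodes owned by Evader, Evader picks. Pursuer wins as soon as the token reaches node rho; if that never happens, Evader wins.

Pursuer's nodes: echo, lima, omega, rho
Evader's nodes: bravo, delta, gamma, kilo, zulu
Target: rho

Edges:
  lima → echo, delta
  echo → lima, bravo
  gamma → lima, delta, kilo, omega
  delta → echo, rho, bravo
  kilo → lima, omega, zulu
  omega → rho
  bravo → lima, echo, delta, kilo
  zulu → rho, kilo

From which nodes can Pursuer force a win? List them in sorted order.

omega, rho

A0 = {rho}
A1: add {omega} — omega (Pursuer) has omega→rho.
A2 = A1; e.g. lima (Pursuer) has no edge into A1. Fixed point.
Pursuer's winning region = {omega, rho}.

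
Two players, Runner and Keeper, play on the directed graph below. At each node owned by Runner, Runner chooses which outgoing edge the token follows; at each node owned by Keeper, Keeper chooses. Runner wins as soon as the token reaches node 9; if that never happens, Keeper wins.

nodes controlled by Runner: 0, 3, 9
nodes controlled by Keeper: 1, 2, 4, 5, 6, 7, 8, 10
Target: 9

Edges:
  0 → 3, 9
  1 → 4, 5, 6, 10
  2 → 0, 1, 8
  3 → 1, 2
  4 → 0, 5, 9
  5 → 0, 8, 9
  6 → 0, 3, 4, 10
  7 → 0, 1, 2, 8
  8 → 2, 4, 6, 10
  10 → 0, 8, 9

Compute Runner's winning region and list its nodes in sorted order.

0, 9

A0 = {9}
A1: add {0} — 0 (Runner) has 0→9.
A2 = A1; e.g. 1 (Keeper) can still go to 4. Fixed point.
Runner's winning region = {0, 9}.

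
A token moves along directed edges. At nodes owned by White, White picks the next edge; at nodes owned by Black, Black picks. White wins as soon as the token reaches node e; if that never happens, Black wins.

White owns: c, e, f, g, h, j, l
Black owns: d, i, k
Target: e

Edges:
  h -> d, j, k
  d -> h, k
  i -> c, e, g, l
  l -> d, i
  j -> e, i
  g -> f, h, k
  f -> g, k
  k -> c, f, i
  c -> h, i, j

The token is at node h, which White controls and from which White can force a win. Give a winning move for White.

j

A0 = {e}
A1: add {j} — j (White) has j→e.
A2: add {c, h} — c (White) has c→j; h (White) has h→j.
A3: add {g} — g (White) has g→h.
A4: add {f} — f (White) has f→g.
A5 = A4; e.g. d (Black) can still go to k. Fixed point.
From h, successor j is in the attractor (rank 1); the other successors d, k are not.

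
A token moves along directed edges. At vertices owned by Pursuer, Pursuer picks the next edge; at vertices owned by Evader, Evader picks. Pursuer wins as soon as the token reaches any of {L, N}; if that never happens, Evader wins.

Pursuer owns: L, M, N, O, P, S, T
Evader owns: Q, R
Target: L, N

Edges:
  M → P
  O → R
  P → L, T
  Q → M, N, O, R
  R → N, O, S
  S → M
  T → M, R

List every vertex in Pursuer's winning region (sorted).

L, M, N, P, S, T

A0 = {L, N}
A1: add {P} — P (Pursuer) has P→L.
A2: add {M} — M (Pursuer) has M→P.
A3: add {S, T} — S (Pursuer) has S→M; T (Pursuer) has T→M.
A4 = A3; e.g. O (Pursuer) has no edge into A3. Fixed point.
Pursuer's winning region = {L, M, N, P, S, T}.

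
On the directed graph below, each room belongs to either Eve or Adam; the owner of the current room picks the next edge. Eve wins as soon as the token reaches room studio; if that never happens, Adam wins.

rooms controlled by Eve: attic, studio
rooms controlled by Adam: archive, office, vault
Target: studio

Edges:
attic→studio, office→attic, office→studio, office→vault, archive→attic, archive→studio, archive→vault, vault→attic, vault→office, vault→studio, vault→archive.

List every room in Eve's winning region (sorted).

A0 = {studio}
A1: add {attic} — attic (Eve) has attic→studio.
A2 = A1; e.g. office (Adam) can still go to vault. Fixed point.
Eve's winning region = {attic, studio}.

attic, studio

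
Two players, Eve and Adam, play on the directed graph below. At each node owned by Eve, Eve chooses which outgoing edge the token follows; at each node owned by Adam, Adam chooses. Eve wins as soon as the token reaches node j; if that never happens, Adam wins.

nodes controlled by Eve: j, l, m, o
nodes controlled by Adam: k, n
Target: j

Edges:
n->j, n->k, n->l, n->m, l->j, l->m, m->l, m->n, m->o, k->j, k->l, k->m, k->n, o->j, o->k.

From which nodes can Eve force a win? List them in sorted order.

j, l, m, o

A0 = {j}
A1: add {l, o} — l (Eve) has l→j; o (Eve) has o→j.
A2: add {m} — m (Eve) has m→l.
A3 = A2; e.g. k (Adam) can still go to n. Fixed point.
Eve's winning region = {j, l, m, o}.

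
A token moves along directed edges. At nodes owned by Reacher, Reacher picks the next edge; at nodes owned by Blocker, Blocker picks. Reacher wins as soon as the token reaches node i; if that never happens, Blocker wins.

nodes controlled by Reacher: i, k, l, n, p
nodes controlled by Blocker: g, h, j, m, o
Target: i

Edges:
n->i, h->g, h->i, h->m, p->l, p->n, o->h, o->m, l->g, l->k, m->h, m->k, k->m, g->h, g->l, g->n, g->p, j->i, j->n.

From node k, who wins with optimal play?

Blocker

A0 = {i}
A1: add {n} — n (Reacher) has n→i.
A2: add {j, p} — j (Blocker): all of {i, n} already in; p (Reacher) has p→n.
A3 = A2; e.g. g (Blocker) can still go to h. Fixed point.
k never enters the attractor, so Blocker can avoid the target forever.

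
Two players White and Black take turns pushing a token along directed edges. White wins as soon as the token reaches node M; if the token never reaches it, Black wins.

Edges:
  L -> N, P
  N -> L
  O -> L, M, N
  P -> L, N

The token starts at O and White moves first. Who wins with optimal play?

White

Track states (vertex, player-to-move).
A0 = {(M,White), (M,Black)}
A1: add {(O,White)}.
(O,White) ∈ A1 ⇒ White forces the target.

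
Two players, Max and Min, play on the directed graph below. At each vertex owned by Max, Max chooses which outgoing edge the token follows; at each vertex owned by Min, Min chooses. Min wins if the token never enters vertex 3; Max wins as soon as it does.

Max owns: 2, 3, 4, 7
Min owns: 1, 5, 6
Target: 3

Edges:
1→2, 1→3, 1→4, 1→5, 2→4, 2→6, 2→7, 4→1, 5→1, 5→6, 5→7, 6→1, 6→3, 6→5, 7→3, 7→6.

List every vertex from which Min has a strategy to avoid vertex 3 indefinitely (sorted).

A0 = {3}
A1: add {7} — 7 (Max) has 7→3.
A2: add {2} — 2 (Max) has 2→7.
A3 = A2; e.g. 1 (Min) can still go to 4. Fixed point.
Max's attractor = {2, 3, 7}; Min avoids the target exactly from the complement.

1, 4, 5, 6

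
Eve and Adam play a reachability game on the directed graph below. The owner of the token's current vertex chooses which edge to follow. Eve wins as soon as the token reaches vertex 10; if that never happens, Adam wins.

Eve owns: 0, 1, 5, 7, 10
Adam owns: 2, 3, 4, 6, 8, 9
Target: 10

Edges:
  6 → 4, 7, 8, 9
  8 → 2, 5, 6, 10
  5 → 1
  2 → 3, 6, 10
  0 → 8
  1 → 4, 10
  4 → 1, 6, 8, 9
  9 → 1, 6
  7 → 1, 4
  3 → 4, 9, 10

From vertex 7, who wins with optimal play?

Eve

A0 = {10}
A1: add {1} — 1 (Eve) has 1→10.
A2: add {5, 7} — 5 (Eve) has 5→1; 7 (Eve) has 7→1.
A3 = A2; e.g. 0 (Eve) has no edge into A2. Fixed point.
7 ∈ A2, so Eve can force the target.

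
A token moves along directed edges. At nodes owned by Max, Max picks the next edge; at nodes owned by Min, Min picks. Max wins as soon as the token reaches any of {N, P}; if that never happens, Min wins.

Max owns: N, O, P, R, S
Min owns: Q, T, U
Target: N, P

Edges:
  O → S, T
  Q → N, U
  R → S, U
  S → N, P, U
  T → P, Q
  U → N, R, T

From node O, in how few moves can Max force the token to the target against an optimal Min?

A0 = {N, P}
A1: add {S} — S (Max) has S→N.
A2: add {O, R} — O (Max) has O→S; R (Max) has R→S.
A3 = A2; e.g. Q (Min) can still go to U. Fixed point.
O enters the attractor at level 2, so Max can force the target in 2 moves from there.

2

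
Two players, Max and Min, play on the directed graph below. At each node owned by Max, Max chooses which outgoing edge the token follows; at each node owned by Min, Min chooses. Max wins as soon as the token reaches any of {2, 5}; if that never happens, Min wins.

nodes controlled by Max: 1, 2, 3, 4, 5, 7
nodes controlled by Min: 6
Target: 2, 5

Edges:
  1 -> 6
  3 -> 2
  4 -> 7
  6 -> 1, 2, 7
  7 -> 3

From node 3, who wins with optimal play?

Max

A0 = {2, 5}
A1: add {3} — 3 (Max) has 3→2.
3 ∈ A1, so Max can force the target.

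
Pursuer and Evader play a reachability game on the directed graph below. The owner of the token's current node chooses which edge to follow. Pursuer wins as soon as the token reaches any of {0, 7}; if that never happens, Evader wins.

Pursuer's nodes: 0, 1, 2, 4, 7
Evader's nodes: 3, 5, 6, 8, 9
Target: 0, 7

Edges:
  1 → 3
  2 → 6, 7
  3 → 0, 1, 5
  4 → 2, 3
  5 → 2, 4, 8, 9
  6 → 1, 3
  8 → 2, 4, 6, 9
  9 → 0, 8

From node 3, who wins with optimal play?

A0 = {0, 7}
A1: add {2} — 2 (Pursuer) has 2→7.
A2: add {4} — 4 (Pursuer) has 4→2.
A3 = A2; e.g. 1 (Pursuer) has no edge into A2. Fixed point.
3 never enters the attractor, so Evader can avoid the target forever.

Evader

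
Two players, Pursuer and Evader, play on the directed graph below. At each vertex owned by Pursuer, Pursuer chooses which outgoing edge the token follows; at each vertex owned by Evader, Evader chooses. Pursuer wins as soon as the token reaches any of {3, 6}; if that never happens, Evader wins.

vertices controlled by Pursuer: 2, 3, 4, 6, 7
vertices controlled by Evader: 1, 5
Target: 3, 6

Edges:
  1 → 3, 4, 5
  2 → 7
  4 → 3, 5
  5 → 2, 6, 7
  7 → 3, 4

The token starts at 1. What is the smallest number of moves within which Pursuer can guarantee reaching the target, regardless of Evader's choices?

4

A0 = {3, 6}
A1: add {4, 7} — 4 (Pursuer) has 4→3; 7 (Pursuer) has 7→3.
A2: add {2} — 2 (Pursuer) has 2→7.
A3: add {5} — 5 (Evader): all of {2, 6, 7} already in.
A4: add {1} — 1 (Evader): all of {3, 4, 5} already in.
A4 = all vertices. Fixed point.
1 enters the attractor at level 4, so Pursuer can force the target in 4 moves from there.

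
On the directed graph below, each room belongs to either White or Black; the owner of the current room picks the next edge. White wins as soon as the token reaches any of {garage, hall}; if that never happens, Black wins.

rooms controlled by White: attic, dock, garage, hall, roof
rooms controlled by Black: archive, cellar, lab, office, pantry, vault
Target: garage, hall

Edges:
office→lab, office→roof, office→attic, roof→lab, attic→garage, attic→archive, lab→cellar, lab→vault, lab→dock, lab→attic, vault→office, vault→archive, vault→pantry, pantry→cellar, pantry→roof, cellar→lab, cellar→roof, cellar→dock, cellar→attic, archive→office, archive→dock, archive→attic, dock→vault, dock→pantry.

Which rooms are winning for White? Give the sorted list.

attic, garage, hall

A0 = {garage, hall}
A1: add {attic} — attic (White) has attic→garage.
A2 = A1; e.g. cellar (Black) can still go to lab. Fixed point.
White's winning region = {attic, garage, hall}.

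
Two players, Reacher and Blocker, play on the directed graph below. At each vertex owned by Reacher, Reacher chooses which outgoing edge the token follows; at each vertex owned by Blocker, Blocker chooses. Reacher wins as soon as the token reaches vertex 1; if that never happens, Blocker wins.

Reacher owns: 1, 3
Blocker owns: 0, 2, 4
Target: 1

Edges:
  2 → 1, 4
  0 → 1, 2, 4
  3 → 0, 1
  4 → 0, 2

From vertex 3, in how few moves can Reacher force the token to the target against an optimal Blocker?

A0 = {1}
A1: add {3} — 3 (Reacher) has 3→1.
A2 = A1; e.g. 0 (Blocker) can still go to 2. Fixed point.
3 enters the attractor at level 1, so Reacher can force the target in 1 move from there.

1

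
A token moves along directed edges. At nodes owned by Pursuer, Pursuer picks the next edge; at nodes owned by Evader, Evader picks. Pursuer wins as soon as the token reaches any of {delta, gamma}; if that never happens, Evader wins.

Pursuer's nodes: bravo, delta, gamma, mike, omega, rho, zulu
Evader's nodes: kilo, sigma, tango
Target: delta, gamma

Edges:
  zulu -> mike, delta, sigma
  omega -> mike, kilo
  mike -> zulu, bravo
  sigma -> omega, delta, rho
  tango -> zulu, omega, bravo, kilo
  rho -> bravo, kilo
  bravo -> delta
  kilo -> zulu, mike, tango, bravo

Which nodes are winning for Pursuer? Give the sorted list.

A0 = {delta, gamma}
A1: add {bravo, zulu} — zulu (Pursuer) has zulu→delta; bravo (Pursuer) has bravo→delta.
A2: add {mike, rho} — mike (Pursuer) has mike→zulu; rho (Pursuer) has rho→bravo.
A3: add {omega} — omega (Pursuer) has omega→mike.
A4: add {sigma} — sigma (Evader): all of {omega, delta, rho} already in.
A5 = A4; e.g. tango (Evader) can still go to kilo. Fixed point.
Pursuer's winning region = {bravo, delta, gamma, mike, omega, rho, sigma, zulu}.

bravo, delta, gamma, mike, omega, rho, sigma, zulu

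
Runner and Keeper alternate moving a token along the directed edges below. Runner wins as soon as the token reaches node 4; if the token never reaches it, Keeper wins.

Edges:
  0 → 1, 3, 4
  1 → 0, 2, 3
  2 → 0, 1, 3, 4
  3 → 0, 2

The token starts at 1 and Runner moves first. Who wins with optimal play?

Runner

Track states (vertex, player-to-move).
A0 = {(4,Runner), (4,Keeper)}
A1: add {(0,Runner), (2,Runner)}.
A2: add {(3,Keeper)}.
A3: add {(1,Runner)}.
(1,Runner) ∈ A3 ⇒ Runner forces the target.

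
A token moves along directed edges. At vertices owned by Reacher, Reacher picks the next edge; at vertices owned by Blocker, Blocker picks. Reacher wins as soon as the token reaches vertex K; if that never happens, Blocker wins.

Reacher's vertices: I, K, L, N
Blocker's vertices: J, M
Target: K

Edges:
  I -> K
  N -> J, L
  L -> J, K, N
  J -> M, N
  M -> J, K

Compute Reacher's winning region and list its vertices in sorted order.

I, K, L, N

A0 = {K}
A1: add {I, L} — I (Reacher) has I→K; L (Reacher) has L→K.
A2: add {N} — N (Reacher) has N→L.
A3 = A2; e.g. J (Blocker) can still go to M. Fixed point.
Reacher's winning region = {I, K, L, N}.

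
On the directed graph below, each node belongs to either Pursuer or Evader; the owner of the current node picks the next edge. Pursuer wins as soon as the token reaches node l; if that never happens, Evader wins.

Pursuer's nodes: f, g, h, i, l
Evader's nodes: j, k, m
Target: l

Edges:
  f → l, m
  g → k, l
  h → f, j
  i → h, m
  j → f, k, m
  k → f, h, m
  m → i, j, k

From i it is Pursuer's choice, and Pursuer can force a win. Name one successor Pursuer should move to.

A0 = {l}
A1: add {f, g} — f (Pursuer) has f→l; g (Pursuer) has g→l.
A2: add {h} — h (Pursuer) has h→f.
A3: add {i} — i (Pursuer) has i→h.
A4 = A3; e.g. j (Evader) can still go to k. Fixed point.
From i, successor h is in the attractor (rank 2); the other successor m is not.

h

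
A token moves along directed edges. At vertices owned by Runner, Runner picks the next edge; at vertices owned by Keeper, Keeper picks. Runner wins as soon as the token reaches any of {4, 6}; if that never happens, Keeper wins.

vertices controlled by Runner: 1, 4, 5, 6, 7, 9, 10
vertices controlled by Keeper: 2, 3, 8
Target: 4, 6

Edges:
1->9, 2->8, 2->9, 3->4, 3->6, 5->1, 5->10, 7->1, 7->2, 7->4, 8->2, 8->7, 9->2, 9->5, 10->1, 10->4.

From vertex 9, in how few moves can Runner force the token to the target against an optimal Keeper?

A0 = {4, 6}
A1: add {3, 7, 10} — 3 (Keeper): all of {4, 6} already in; 7 (Runner) has 7→4; 10 (Runner) has 10→4.
A2: add {5} — 5 (Runner) has 5→10.
A3: add {9} — 9 (Runner) has 9→5.
9 enters the attractor at level 3, so Runner can force the target in 3 moves from there.

3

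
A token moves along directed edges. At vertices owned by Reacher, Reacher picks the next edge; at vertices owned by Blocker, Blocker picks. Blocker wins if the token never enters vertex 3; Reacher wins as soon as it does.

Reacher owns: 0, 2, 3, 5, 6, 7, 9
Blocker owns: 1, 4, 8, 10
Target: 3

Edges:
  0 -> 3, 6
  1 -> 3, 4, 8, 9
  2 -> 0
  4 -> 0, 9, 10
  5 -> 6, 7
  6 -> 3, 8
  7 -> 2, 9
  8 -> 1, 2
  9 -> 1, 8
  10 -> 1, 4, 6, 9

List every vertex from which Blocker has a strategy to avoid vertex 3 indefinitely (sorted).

A0 = {3}
A1: add {0, 6} — 0 (Reacher) has 0→3; 6 (Reacher) has 6→3.
A2: add {2, 5} — 2 (Reacher) has 2→0; 5 (Reacher) has 5→6.
A3: add {7} — 7 (Reacher) has 7→2.
A4 = A3; e.g. 1 (Blocker) can still go to 4. Fixed point.
Reacher's attractor = {0, 2, 3, 5, 6, 7}; Blocker avoids the target exactly from the complement.

1, 4, 8, 9, 10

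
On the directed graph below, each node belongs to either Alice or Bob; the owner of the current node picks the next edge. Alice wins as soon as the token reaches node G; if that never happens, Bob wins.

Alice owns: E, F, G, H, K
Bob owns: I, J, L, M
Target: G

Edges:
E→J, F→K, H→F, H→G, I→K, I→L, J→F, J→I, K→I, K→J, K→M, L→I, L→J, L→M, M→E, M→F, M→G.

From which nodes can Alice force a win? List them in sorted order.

A0 = {G}
A1: add {H} — H (Alice) has H→G.
A2 = A1; e.g. E (Alice) has no edge into A1. Fixed point.
Alice's winning region = {G, H}.

G, H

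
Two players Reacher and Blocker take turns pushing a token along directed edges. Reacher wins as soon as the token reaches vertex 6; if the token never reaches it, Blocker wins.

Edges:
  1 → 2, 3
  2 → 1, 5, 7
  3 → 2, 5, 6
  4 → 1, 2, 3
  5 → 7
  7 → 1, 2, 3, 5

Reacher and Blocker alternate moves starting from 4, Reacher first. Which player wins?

Blocker

Track states (vertex, player-to-move).
A0 = {(6,Reacher), (6,Blocker)}
A1: add {(3,Reacher)}.
A2 = A1; e.g. (1,Reacher) stays out. (4,Reacher) never enters ⇒ Blocker avoids the target.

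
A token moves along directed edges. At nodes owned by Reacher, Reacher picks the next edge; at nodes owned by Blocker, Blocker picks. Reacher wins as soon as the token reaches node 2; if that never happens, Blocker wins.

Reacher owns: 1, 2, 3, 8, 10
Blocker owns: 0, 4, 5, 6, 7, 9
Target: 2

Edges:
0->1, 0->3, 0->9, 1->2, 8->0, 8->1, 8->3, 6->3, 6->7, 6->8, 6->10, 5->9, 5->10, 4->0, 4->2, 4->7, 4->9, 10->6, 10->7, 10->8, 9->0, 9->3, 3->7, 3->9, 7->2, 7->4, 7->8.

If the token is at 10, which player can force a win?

Reacher

A0 = {2}
A1: add {1} — 1 (Reacher) has 1→2.
A2: add {8} — 8 (Reacher) has 8→1.
A3: add {10} — 10 (Reacher) has 10→8.
A4 = A3; e.g. 0 (Blocker) can still go to 3. Fixed point.
10 ∈ A3, so Reacher can force the target.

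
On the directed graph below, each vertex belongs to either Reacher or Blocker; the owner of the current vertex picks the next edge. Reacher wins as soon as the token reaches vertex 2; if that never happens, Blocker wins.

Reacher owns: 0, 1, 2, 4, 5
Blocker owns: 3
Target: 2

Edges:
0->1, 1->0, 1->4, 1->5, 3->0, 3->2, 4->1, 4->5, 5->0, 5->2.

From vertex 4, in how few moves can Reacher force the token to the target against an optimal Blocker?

2

A0 = {2}
A1: add {5} — 5 (Reacher) has 5→2.
A2: add {1, 4} — 1 (Reacher) has 1→5; 4 (Reacher) has 4→5.
4 enters the attractor at level 2, so Reacher can force the target in 2 moves from there.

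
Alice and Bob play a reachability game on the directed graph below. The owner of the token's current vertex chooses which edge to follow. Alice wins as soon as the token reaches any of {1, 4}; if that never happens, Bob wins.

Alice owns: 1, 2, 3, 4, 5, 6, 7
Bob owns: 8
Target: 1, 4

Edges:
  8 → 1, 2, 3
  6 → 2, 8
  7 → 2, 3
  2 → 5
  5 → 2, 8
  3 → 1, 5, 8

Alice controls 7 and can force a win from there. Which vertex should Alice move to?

A0 = {1, 4}
A1: add {3} — 3 (Alice) has 3→1.
A2: add {7} — 7 (Alice) has 7→3.
A3 = A2; e.g. 2 (Alice) has no edge into A2. Fixed point.
From 7, successor 3 is in the attractor (rank 1); the other successor 2 is not.

3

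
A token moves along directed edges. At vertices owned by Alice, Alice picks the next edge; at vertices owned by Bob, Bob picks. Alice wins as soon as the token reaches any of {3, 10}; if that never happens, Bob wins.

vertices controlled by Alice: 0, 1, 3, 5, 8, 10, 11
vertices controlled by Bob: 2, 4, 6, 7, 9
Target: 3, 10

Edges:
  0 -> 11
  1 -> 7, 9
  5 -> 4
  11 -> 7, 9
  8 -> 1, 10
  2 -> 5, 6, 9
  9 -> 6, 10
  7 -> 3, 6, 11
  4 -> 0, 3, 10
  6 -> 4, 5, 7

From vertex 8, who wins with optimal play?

Alice

A0 = {3, 10}
A1: add {8} — 8 (Alice) has 8→10.
A2 = A1; e.g. 0 (Alice) has no edge into A1. Fixed point.
8 ∈ A1, so Alice can force the target.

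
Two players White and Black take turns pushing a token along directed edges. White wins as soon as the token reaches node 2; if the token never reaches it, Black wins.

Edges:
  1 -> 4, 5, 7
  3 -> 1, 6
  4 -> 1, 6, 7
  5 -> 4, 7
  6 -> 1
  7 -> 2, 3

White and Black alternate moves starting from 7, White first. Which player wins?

Track states (vertex, player-to-move).
A0 = {(2,White), (2,Black)}
A1: add {(7,White)}.
(7,White) ∈ A1 ⇒ White forces the target.

White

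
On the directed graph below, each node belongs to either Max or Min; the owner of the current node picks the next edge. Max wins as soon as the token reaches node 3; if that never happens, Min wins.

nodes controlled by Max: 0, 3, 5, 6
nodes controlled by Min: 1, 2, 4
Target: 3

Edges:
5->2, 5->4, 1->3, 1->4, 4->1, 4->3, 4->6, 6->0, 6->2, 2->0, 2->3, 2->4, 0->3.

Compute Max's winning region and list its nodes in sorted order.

A0 = {3}
A1: add {0} — 0 (Max) has 0→3.
A2: add {6} — 6 (Max) has 6→0.
A3 = A2; e.g. 1 (Min) can still go to 4. Fixed point.
Max's winning region = {0, 3, 6}.

0, 3, 6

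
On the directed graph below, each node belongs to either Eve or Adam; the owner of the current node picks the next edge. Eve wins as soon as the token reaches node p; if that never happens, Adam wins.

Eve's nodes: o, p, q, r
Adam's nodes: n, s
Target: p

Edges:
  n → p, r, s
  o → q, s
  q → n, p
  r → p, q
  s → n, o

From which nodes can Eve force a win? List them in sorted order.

o, p, q, r

A0 = {p}
A1: add {q, r} — q (Eve) has q→p; r (Eve) has r→p.
A2: add {o} — o (Eve) has o→q.
A3 = A2; e.g. n (Adam) can still go to s. Fixed point.
Eve's winning region = {o, p, q, r}.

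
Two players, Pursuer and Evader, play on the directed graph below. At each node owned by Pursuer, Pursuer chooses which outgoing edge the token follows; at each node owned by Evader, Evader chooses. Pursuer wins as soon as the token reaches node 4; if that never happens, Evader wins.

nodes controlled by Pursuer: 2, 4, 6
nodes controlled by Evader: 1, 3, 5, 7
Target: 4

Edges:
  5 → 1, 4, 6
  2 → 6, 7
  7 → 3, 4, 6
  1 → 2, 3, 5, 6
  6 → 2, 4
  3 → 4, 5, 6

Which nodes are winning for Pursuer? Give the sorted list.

2, 4, 6

A0 = {4}
A1: add {6} — 6 (Pursuer) has 6→4.
A2: add {2} — 2 (Pursuer) has 2→6.
A3 = A2; e.g. 1 (Evader) can still go to 3. Fixed point.
Pursuer's winning region = {2, 4, 6}.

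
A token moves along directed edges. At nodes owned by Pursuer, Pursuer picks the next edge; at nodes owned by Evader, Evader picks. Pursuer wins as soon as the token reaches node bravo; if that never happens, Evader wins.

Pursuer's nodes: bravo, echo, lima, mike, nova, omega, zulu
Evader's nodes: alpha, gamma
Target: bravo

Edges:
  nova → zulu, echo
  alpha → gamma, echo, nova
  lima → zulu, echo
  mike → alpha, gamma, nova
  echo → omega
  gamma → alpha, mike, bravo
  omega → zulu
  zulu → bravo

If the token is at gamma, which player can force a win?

A0 = {bravo}
A1: add {zulu} — zulu (Pursuer) has zulu→bravo.
A2: add {lima, nova, omega} — lima (Pursuer) has lima→zulu; omega (Pursuer) has omega→zulu; nova (Pursuer) has nova→zulu.
A3: add {echo, mike} — mike (Pursuer) has mike→nova; echo (Pursuer) has echo→omega.
A4 = A3; e.g. alpha (Evader) can still go to gamma. Fixed point.
gamma never enters the attractor, so Evader can avoid the target forever.

Evader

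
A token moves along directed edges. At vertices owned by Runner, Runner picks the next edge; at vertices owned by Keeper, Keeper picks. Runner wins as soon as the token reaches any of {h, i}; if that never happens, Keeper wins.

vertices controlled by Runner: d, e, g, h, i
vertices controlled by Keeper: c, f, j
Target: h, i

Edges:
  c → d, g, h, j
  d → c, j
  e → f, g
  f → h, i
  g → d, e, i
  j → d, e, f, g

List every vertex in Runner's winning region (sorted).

A0 = {h, i}
A1: add {f, g} — f (Keeper): all of {h, i} already in; g (Runner) has g→i.
A2: add {e} — e (Runner) has e→f.
A3 = A2; e.g. c (Keeper) can still go to d. Fixed point.
Runner's winning region = {e, f, g, h, i}.

e, f, g, h, i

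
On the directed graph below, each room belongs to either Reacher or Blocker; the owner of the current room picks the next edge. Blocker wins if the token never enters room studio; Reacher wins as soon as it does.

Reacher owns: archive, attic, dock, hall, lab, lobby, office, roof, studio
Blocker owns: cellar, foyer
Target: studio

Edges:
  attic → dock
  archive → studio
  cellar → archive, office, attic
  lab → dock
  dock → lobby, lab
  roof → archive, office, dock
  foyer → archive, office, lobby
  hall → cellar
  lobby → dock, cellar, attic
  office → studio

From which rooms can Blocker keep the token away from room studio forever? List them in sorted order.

attic, cellar, dock, foyer, hall, lab, lobby

A0 = {studio}
A1: add {archive, office} — archive (Reacher) has archive→studio; office (Reacher) has office→studio.
A2: add {roof} — roof (Reacher) has roof→archive.
A3 = A2; e.g. hall (Reacher) has no edge into A2. Fixed point.
Reacher's attractor = {archive, office, roof, studio}; Blocker avoids the target exactly from the complement.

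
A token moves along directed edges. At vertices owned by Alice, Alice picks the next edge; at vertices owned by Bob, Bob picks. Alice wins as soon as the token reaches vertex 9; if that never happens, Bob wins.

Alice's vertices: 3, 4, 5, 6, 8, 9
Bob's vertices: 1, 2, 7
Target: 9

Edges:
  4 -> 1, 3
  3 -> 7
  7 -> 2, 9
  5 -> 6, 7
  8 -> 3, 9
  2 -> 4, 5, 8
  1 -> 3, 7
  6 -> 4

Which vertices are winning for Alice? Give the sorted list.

A0 = {9}
A1: add {8} — 8 (Alice) has 8→9.
A2 = A1; e.g. 1 (Bob) can still go to 3. Fixed point.
Alice's winning region = {8, 9}.

8, 9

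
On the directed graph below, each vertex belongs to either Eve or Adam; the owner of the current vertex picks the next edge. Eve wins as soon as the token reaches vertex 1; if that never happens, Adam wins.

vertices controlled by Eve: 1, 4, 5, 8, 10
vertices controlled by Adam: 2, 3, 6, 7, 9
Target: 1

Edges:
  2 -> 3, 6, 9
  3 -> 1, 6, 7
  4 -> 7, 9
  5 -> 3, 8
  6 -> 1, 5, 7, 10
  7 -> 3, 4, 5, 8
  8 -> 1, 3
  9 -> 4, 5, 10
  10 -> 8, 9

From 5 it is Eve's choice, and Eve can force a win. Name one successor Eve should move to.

8

A0 = {1}
A1: add {8} — 8 (Eve) has 8→1.
A2: add {5, 10} — 5 (Eve) has 5→8; 10 (Eve) has 10→8.
A3 = A2; e.g. 2 (Adam) can still go to 3. Fixed point.
From 5, successor 8 is in the attractor (rank 1); the other successor 3 is not.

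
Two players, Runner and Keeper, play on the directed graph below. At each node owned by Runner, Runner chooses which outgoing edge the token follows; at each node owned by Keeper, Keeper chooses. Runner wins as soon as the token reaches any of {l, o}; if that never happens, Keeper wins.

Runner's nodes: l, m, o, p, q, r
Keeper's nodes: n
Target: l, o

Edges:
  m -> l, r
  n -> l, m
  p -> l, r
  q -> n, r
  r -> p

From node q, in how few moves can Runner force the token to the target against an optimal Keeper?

A0 = {l, o}
A1: add {m, p} — m (Runner) has m→l; p (Runner) has p→l.
A2: add {n, r} — n (Keeper): all of {l, m} already in; r (Runner) has r→p.
A3: add {q} — q (Runner) has q→n.
A3 = all vertices. Fixed point.
q enters the attractor at level 3, so Runner can force the target in 3 moves from there.

3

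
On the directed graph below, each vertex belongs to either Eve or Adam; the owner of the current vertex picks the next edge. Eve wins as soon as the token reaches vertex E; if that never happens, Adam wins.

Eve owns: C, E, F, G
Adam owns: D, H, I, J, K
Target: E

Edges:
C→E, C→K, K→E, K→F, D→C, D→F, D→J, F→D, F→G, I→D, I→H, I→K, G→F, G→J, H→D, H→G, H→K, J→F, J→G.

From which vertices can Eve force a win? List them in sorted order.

C, E

A0 = {E}
A1: add {C} — C (Eve) has C→E.
A2 = A1; e.g. D (Adam) can still go to F. Fixed point.
Eve's winning region = {C, E}.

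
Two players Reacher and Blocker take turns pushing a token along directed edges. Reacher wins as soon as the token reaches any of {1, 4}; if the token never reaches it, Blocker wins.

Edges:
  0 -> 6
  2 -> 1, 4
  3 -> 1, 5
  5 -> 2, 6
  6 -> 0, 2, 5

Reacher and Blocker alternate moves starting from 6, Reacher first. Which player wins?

Track states (vertex, player-to-move).
A0 = {(1,Reacher), (1,Blocker), (4,Reacher), (4,Blocker)}
A1: add {(2,Reacher), (2,Blocker), (3,Reacher)}.
A2: add {(5,Reacher), (6,Reacher)}.
(6,Reacher) ∈ A2 ⇒ Reacher forces the target.

Reacher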